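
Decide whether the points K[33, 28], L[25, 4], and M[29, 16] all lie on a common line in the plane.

Yes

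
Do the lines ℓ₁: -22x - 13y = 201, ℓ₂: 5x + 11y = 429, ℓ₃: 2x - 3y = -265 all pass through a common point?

Yes

Intersecting ℓ₁ and ℓ₂: solving the 2×2 system gives (x, y) = (-44, 59).
Substitute into ℓ₃: (2)(-44) + (-3)(59) = -265.
This equals -265, so (-44, 59) lies on all three lines and they are concurrent.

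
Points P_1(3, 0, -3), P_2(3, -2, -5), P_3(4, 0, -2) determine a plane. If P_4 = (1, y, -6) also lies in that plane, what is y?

The plane through P_1, P_2, P_3 has equation −2x − 2y + 2z = -12.
Substituting P_4: (-2)y + (-14) = -12, so y = -1.

-1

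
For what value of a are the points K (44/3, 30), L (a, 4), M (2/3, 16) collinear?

Collinearity: (L − K) must be parallel to (M − K) = (-14, -14).
Cross-multiplying the components: (a − 44/3)·(-14) = (-26)·(-14).
Solving gives a = -34/3.

-34/3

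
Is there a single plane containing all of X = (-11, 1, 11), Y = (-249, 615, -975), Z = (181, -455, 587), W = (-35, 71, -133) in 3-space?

The four points are coplanar iff the 3×3 determinant with rows XY, XZ, XW is zero.
Rows: (-238, 614, -986), (192, -456, 576), (-24, 70, -144).
Expanding along the first row: (-238)(25344) − (614)(-13824) + (-986)(2496) = -4992.
Nonzero ⇒ not coplanar.

No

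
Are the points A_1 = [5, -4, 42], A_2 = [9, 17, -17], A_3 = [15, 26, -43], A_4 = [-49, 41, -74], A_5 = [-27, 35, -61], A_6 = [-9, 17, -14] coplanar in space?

The plane through A_1, A_2, A_3 has normal n = A_1A_2 × A_1A_3 = (-15, -250, -90) and equation n·P = -2855.
Checking the remaining points: n·A_4 = -2855, n·A_5 = -2855, n·A_6 = -2855.
All equal -2855, so all 6 points lie in one plane.

Yes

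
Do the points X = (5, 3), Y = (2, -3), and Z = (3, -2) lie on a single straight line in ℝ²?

No

XY = (-3, -6), XZ = (-2, -5).
Twice the signed area of △XYZ is (-3)(-5) − (-6)(-2) = 3.
The area is nonzero, so the three points are not collinear.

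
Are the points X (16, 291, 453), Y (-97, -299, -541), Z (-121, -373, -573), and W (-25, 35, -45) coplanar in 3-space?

No

The four points are coplanar iff the 3×3 determinant with rows XY, XZ, XW is zero.
Rows: (-113, -590, -994), (-137, -664, -1026), (-41, -256, -498).
Expanding along the first row: (-113)(68016) − (-590)(26160) + (-994)(7848) = -52320.
Nonzero ⇒ not coplanar.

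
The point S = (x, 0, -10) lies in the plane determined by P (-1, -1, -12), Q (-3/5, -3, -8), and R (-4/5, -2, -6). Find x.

The plane through P, Q, R has equation −8x − (8/5)y = 48/5.
Substituting S: (-8)x + (0) = 48/5, so x = -6/5.

-6/5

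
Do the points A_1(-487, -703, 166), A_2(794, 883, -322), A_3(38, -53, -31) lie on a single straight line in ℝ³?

A_1A_2 = (1281, 1586, -488), A_1A_3 = (525, 650, -197).
A_1A_2 × A_1A_3 = (4758, -3843, 0).
The cross product is nonzero, so the points do not lie on one line.

No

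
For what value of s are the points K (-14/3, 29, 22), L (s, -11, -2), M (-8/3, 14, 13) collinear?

Direction KM = (2, -15, -9). From the y-coordinate of L, the parameter along the line is τ = (-11 − 29)/(-15) = 8/3.
Then s = (-14/3) + 8/3·(2) = 2/3.

2/3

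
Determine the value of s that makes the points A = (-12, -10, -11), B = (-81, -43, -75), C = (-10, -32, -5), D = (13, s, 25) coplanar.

The points are coplanar iff AB · (AC × AD) = 0.
Expanding, this is linear in s: (286)s + (19734) = 0.
So s = -69.

-69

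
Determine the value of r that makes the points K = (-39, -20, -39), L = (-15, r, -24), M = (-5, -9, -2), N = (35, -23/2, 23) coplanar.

-43/2

Normal to plane KMN: n = (735/2, 630, -525); plane equation n·P = -12915/2.
Requiring n·L = -12915/2: (630)r + (14175/2) = -12915/2.
So r = -43/2.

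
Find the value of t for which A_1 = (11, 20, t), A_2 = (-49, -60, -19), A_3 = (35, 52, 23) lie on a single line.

11

Collinearity requires A_1A_2 × A_1A_3 = 0; each component is linear in t.
The x-component gives (112)t + (-1232) = 0, so t = 11.
The remaining components then also vanish.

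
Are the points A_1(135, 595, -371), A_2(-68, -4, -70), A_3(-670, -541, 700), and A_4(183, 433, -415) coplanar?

No

A normal to the plane through A_1, A_2, A_3 is n = A_1A_2 × A_1A_3 = (-299593, -24892, -251587).
The plane has equation n·P = 38082982. For A_4: n·A_4 = 38804850.
38804850 ≠ 38082982, so A_4 is off the plane.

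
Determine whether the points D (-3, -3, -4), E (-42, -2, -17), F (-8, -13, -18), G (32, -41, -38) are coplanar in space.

No

With D as base: DE = (-39, 1, -13), DF = (-5, -10, -14), DG = (35, -38, -34).
DF × DG = (-192, -660, 540).
DE · (DF × DG) = -192.
Since -192 ≠ 0, the four points are not coplanar.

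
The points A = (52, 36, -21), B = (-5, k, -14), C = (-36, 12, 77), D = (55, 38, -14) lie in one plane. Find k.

Normal to plane ACD: n = (-364, 910, -104); plane equation n·P = 16016.
Requiring n·B = 16016: (910)k + (3276) = 16016.
So k = 14.

14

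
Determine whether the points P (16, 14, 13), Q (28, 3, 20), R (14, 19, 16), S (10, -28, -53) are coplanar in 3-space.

With P as base: PQ = (12, -11, 7), PR = (-2, 5, 3), PS = (-6, -42, -66).
PR × PS = (-204, -150, 114).
PQ · (PR × PS) = 0.
The scalar triple product vanishes, so the four points are coplanar.

Yes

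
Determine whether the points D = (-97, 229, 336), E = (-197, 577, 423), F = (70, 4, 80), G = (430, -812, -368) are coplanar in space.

No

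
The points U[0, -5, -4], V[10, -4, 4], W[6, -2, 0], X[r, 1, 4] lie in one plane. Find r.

Coplanarity ⇔ det[UV; UW; UX] = 0.
Expanding, this is linear in r: (-20)r + (240) = 0.
So r = 12.

12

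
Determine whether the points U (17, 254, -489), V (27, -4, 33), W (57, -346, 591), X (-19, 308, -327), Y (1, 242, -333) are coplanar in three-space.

The plane through U, V, W has normal n = UV × UW = (34560, 10080, 4320) and equation n·P = 1035360.
Checking the remaining points: n·X = 1035360, n·Y = 1035360.
All equal 1035360, so all 5 points lie in one plane.

Yes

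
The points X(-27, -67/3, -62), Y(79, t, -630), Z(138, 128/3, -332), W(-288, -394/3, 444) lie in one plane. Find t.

151/3

Normal to plane XZW: n = (3460, -13020, -1020); plane equation n·P = 260600.
Requiring n·Y = 260600: (-13020)t + (915940) = 260600.
So t = 151/3.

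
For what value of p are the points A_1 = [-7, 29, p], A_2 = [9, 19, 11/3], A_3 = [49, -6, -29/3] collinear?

Direction A_2A_3 = (40, -25, -40/3). From the x-coordinate of A_1, the parameter along the line is τ = (-7 − 9)/40 = -2/5.
Then p = 11/3 + (-2/5)·(-40/3) = 9.

9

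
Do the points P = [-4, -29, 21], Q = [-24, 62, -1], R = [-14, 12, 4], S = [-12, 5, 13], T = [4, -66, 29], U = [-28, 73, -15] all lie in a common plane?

No

The plane through P, Q, R has normal n = PQ × PR = (-645, -120, 90) and equation n·X = 7950.
Checking the remaining points: n·S = 8310, n·T = 7950, n·U = 7950.
Since n·S = 8310 ≠ 7950, S is off the plane and the points are not all coplanar.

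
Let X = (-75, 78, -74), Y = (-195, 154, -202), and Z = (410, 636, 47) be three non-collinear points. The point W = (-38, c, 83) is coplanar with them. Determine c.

-202

Coplanarity requires XY · (XZ × XW) = 0.
XY = (-120, 76, -128), XZ = (485, 558, 121); the triple product is linear in c with coefficient -47560 and constant term -9607120.
Setting it to zero: c = -202.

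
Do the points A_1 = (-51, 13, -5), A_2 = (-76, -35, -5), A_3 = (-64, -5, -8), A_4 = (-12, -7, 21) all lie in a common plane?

No

A normal to the plane through A_1, A_2, A_3 is n = A_1A_2 × A_1A_3 = (144, -75, -174).
The plane has equation n·P = -7449. For A_4: n·A_4 = -4857.
-4857 ≠ -7449, so A_4 is off the plane.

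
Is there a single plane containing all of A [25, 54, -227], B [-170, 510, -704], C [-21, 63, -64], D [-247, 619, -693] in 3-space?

No

A normal to the plane through A, B, C is n = AB × AC = (78621, 53727, 19221).
The plane has equation n·P = 503616. For D: n·D = 517473.
517473 ≠ 503616, so D is off the plane.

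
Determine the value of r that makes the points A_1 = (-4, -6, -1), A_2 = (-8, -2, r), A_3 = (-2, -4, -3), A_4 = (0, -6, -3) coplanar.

Coplanarity ⇔ det[A_1A_2; A_1A_3; A_1A_4] = 0.
Expanding, this is linear in r: (-8)r + (-8) = 0.
So r = -1.

-1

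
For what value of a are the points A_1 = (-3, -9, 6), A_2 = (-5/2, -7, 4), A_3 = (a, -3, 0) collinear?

-3/2

Collinearity requires A_1A_2 × A_1A_3 = 0; each component is linear in a.
The y-component gives (-2)a + (-3) = 0, so a = -3/2.
The remaining components then also vanish.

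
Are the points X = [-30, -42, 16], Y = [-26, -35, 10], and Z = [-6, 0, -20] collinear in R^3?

XY = (4, 7, -6), XZ = (24, 42, -36).
XY × XZ = (0, 0, 0).
The cross product vanishes, so the three points are collinear.

Yes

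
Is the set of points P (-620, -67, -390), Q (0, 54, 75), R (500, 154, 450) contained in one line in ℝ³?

No

PQ = (620, 121, 465), PR = (1120, 221, 840).
Comparing components 2 and 3: (121)(840) − (465)(221) = -1125 ≠ 0, so PQ and PR are not parallel and the points are not collinear.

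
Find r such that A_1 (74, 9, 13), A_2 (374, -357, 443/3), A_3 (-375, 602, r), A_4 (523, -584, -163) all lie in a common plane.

Coplanarity ⇔ det[A_1A_2; A_1A_3; A_1A_4] = 0.
Expanding, this is linear in r: (13566)r + (-2563974) = 0.
So r = 189.

189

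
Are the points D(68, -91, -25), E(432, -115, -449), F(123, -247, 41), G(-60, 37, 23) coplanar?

No

With D as base: DE = (364, -24, -424), DF = (55, -156, 66), DG = (-128, 128, 48).
DF × DG = (-15936, -11088, -12928).
DE · (DF × DG) = -53120.
Since -53120 ≠ 0, the four points are not coplanar.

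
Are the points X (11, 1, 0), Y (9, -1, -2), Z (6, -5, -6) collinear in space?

XY = (-2, -2, -2), XZ = (-5, -6, -6).
XY × XZ = (0, -2, 2).
The cross product is nonzero, so the points do not lie on one line.

No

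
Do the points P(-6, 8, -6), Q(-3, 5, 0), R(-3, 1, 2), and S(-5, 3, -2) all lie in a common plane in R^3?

Yes

The four points are coplanar iff the 3×3 determinant with rows PQ, PR, PS is zero.
Rows: (3, -3, 6), (3, -7, 8), (1, -5, 4).
Expanding along the first row: (3)(12) − (-3)(4) + (6)(-8) = 0.
Zero determinant ⇒ coplanar.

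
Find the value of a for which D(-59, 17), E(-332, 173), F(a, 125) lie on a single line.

-248

Collinearity: (F − D) must be parallel to (E − D) = (-273, 156).
Cross-multiplying the components: (a − (-59))·(156) = (108)·(-273).
Solving gives a = -248.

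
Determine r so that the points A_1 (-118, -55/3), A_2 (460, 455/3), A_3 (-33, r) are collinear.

Collinearity: (A_3 − A_1) must be parallel to (A_2 − A_1) = (578, 170).
Cross-multiplying the components: (r − (-55/3))·(578) = (85)·(170).
Solving gives r = 20/3.

20/3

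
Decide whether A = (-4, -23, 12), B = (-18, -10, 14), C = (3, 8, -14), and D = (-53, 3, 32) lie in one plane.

Yes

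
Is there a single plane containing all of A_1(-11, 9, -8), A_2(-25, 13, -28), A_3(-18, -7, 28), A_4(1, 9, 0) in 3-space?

A normal to the plane through A_1, A_2, A_3 is n = A_1A_2 × A_1A_3 = (-176, 644, 252).
The plane has equation n·P = 5716. For A_4: n·A_4 = 5620.
5620 ≠ 5716, so A_4 is off the plane.

No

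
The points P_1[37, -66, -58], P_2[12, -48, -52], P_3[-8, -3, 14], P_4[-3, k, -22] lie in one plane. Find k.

-24

Normal to plane P_1P_2P_3: n = (918, 1530, -765); plane equation n·P = -22644.
Requiring n·P_4 = -22644: (1530)k + (14076) = -22644.
So k = -24.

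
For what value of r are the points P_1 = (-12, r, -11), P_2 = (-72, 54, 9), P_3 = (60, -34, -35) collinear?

14

Direction P_2P_3 = (132, -88, -44). From the x-coordinate of P_1, the parameter along the line is τ = (-12 − (-72))/132 = 5/11.
Then r = 54 + 5/11·(-88) = 14.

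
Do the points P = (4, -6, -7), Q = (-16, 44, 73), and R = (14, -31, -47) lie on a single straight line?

PQ = (-20, 50, 80), PR = (10, -25, -40).
PQ × PR = (0, 0, 0).
The cross product vanishes, so the three points are collinear.

Yes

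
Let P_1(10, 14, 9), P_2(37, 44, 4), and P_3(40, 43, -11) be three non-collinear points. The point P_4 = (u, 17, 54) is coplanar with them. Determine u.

1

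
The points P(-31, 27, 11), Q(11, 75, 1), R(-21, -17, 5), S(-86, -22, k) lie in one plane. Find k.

Normal to plane PQR: n = (-728, 152, -2328); plane equation n·X = 1064.
Requiring n·S = 1064: (-2328)k + (59264) = 1064.
So k = 25.

25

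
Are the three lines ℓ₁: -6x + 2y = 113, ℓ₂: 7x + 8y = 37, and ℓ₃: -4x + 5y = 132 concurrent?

Intersecting ℓ₁ and ℓ₂: solving the 2×2 system gives (x, y) = (-415/31, 1013/62).
Substitute into ℓ₃: (-4)(-415/31) + (5)(1013/62) = 8385/62.
But ℓ₃ requires 132 ≠ 8385/62, so the three lines have no common point.

No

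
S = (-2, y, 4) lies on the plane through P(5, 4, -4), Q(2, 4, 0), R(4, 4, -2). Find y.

Coplanarity requires PQ · (PR × PS) = 0.
PQ = (-3, 0, 4), PR = (-1, 0, 2); the triple product is linear in y with coefficient 2 and constant term -8.
Setting it to zero: y = 4.

4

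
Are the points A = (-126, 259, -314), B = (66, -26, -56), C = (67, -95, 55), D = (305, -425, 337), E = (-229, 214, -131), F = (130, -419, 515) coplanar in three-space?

No

The plane through A, B, C has normal n = AB × AC = (-13833, -21054, -12963) and equation n·P = 360354.
Checking the remaining points: n·D = 360354, n·E = 360354, n·F = 347391.
Since n·F = 347391 ≠ 360354, F is off the plane and the points are not all coplanar.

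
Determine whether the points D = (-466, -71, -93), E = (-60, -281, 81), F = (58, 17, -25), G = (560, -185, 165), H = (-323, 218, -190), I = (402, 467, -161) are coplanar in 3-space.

The plane through D, E, F has normal n = DE × DF = (-29592, 63568, 145768) and equation n·P = -4279880.
Checking the remaining points: n·G = -4279880, n·H = -4279880, n·I = -5678376.
Since n·I = -5678376 ≠ -4279880, I is off the plane and the points are not all coplanar.

No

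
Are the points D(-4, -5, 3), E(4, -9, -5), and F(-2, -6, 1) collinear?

DE = (8, -4, -8), DF = (2, -1, -2).
Each component of DF is 1/4 times the corresponding component of DE, so DF = 1/4·DE and the points are collinear.

Yes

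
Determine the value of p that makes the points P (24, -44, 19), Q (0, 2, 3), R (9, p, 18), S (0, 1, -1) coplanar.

-13

Coplanarity ⇔ det[PQ; PR; PS] = 0.
Expanding, this is linear in p: (96)p + (1248) = 0.
So p = -13.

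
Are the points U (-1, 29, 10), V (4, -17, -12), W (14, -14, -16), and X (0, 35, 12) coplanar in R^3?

With U as base: UV = (5, -46, -22), UW = (15, -43, -26), UX = (1, 6, 2).
UW × UX = (70, -56, 133).
UV · (UW × UX) = 0.
The scalar triple product vanishes, so the four points are coplanar.

Yes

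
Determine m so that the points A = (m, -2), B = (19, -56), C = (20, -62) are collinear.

Collinearity: (A − B) must be parallel to (C − B) = (1, -6).
Cross-multiplying the components: (m − 19)·(-6) = (54)·(1).
Solving gives m = 10.

10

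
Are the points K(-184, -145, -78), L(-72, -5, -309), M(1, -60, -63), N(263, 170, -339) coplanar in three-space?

Yes

With K as base: KL = (112, 140, -231), KM = (185, 85, 15), KN = (447, 315, -261).
KM × KN = (-26910, 54990, 20280).
KL · (KM × KN) = 0.
The scalar triple product vanishes, so the four points are coplanar.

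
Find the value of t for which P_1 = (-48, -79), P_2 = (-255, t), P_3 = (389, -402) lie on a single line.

Collinearity: (P_2 − P_1) must be parallel to (P_3 − P_1) = (437, -323).
Cross-multiplying the components: (t − (-79))·(437) = (-207)·(-323).
Solving gives t = 74.

74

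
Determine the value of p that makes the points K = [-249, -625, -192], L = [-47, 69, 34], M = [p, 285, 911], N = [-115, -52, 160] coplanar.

The points are coplanar iff KL · (KM × KN) = 0.
Expanding, this is linear in p: (-114790)p + (-16529760) = 0.
So p = -144.

-144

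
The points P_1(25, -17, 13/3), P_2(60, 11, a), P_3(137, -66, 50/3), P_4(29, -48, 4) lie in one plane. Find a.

28/3

Normal to plane P_1P_3P_4: n = (1196/3, 260/3, -3276); plane equation n·P = -17108/3.
Requiring n·P_2 = -17108/3: (-3276)a + (74620/3) = -17108/3.
So a = 28/3.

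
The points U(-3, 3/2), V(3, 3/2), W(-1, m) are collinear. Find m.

The three points are collinear iff det[UV; UW] = 0.
This determinant is linear in m: (6)m + (-9) = 0, so m = 3/2.

3/2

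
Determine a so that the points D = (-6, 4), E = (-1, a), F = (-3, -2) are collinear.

Collinearity: (E − D) must be parallel to (F − D) = (3, -6).
Cross-multiplying the components: (a − 4)·(3) = (5)·(-6).
Solving gives a = -6.

-6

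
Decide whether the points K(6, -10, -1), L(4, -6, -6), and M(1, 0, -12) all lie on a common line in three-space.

No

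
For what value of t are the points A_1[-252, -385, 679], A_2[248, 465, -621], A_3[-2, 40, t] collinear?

Collinearity requires A_1A_2 × A_1A_3 = 0; each component is linear in t.
The x-component gives (850)t + (-24650) = 0, so t = 29.
The remaining components then also vanish.

29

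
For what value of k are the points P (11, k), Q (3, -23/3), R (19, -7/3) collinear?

The three points are collinear iff det[PQ; PR] = 0.
This determinant is linear in k: (16)k + (80) = 0, so k = -5.

-5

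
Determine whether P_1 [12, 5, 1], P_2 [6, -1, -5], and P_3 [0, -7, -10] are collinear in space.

P_1P_2 = (-6, -6, -6), P_1P_3 = (-12, -12, -11).
P_1P_2 × P_1P_3 = (-6, 6, 0).
The cross product is nonzero, so the points do not lie on one line.

No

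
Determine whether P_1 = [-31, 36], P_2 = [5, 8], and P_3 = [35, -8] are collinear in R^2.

No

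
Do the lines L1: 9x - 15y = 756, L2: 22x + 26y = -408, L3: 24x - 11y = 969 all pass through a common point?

No

Intersecting L1 and L2: solving the 2×2 system gives (x, y) = (24, -36).
Substitute into L3: (24)(24) + (-11)(-36) = 972.
But L3 requires 969 ≠ 972, so the three lines have no common point.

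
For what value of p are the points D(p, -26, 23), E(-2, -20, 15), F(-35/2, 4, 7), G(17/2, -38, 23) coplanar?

Coplanarity ⇔ det[DE; DF; DG] = 0.
Expanding, this is linear in p: (-48)p + (-72) = 0.
So p = -3/2.

-3/2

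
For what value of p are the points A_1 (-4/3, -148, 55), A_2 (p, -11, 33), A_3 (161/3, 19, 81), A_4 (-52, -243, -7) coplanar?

The points are coplanar iff A_1A_2 · (A_1A_3 × A_1A_4) = 0.
Expanding, this is linear in p: (-7884)p + (204984) = 0.
So p = 26.

26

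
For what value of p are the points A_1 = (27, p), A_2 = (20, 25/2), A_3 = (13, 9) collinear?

16

Collinearity: (A_1 − A_2) must be parallel to (A_3 − A_2) = (-7, -7/2).
Cross-multiplying the components: (p − 25/2)·(-7) = (7)·(-7/2).
Solving gives p = 16.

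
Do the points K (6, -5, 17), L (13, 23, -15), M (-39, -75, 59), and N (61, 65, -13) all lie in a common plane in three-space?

The four points are coplanar iff the 3×3 determinant with rows KL, KM, KN is zero.
Rows: (7, 28, -32), (-45, -70, 42), (55, 70, -30).
Expanding along the first row: (7)(-840) − (28)(-960) + (-32)(700) = -1400.
Nonzero ⇒ not coplanar.

No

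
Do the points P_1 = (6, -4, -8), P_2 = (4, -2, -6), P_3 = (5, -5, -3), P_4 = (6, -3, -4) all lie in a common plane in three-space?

With P_1 as base: P_1P_2 = (-2, 2, 2), P_1P_3 = (-1, -1, 5), P_1P_4 = (0, 1, 4).
P_1P_3 × P_1P_4 = (-9, 4, -1).
P_1P_2 · (P_1P_3 × P_1P_4) = 24.
Since 24 ≠ 0, the four points are not coplanar.

No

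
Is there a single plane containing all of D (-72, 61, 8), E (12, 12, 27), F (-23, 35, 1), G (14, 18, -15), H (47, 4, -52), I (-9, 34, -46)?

No

The plane through D, E, F has normal n = DE × DF = (837, 1519, 217) and equation n·P = 34131.
Checking the remaining points: n·G = 35805, n·H = 34131, n·I = 34131.
Since n·G = 35805 ≠ 34131, G is off the plane and the points are not all coplanar.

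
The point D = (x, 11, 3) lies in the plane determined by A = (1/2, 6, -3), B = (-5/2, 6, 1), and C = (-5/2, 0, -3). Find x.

The plane through A, B, C has equation 24x − 12y + 18z = -114.
Substituting D: (24)x + (-78) = -114, so x = -3/2.

-3/2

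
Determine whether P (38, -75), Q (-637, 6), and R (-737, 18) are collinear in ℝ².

PQ = (-675, 81), PR = (-775, 93).
Checking proportionality: PR = 31/27·PQ, so the vectors are parallel and the points are collinear.

Yes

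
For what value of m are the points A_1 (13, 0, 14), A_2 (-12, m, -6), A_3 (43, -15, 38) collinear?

25/2

Collinearity requires A_1A_2 × A_1A_3 = 0; each component is linear in m.
The x-component gives (24)m + (-300) = 0, so m = 25/2.
The remaining components then also vanish.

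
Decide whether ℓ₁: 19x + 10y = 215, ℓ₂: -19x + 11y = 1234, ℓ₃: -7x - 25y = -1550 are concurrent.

Lines aᵢx + bᵢy = cᵢ with pairwise distinct directions are concurrent exactly when det[aᵢ bᵢ cᵢ] = 0.
Here the determinant is 0.
It vanishes, so the lines are concurrent at (-25, 69).

Yes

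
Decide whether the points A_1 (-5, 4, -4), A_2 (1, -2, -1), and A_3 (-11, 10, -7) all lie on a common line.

Yes

A_1A_2 = (6, -6, 3), A_1A_3 = (-6, 6, -3).
Each component of A_1A_3 is -1 times the corresponding component of A_1A_2, so A_1A_3 = -1·A_1A_2 and the points are collinear.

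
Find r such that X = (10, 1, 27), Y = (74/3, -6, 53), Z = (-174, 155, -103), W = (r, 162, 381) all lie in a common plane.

Normal to plane XYZ: n = (-3094, -8632/3, 2912/3); plane equation n·P = -22828/3.
Requiring n·W = -22828/3: (-3094)r + (-96304) = -22828/3.
So r = -86/3.

-86/3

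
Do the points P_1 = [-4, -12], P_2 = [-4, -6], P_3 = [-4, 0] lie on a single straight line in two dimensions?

Yes

P_1P_2 = (0, 6), P_1P_3 = (0, 12).
Checking proportionality: P_1P_3 = 2·P_1P_2, so the vectors are parallel and the points are collinear.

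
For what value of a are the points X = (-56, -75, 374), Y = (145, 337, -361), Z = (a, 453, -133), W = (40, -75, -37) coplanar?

100

Coplanarity ⇔ det[XY; XZ; XW] = 0.
Expanding, this is linear in a: (169332)a + (-16933200) = 0.
So a = 100.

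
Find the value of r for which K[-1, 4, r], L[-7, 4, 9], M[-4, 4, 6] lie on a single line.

3

Direction LM = (3, 0, -3). From the x-coordinate of K, the parameter along the line is τ = (-1 − (-7))/3 = 2.
Then r = 9 + 2·(-3) = 3.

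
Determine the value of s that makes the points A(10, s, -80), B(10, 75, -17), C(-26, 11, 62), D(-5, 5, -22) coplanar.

3

Coplanarity ⇔ det[AB; AC; AD] = 0.
Expanding, this is linear in s: (1365)s + (-4095) = 0.
So s = 3.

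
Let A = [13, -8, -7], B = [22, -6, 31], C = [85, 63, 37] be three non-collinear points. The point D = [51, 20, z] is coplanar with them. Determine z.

61

A normal to the plane is n = AB × AC = (-2610, 2340, 495).
D lies in the plane iff n · AD = 0.
This gives (495)z + (-30195) = 0, so z = 61.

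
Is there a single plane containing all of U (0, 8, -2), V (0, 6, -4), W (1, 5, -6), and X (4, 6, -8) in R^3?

Yes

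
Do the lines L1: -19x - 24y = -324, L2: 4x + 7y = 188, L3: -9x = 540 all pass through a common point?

Intersecting L1 and L2: solving the 2×2 system gives (x, y) = (-2244/37, 2276/37).
Substitute into L3: (-9)(-2244/37) + (0)(2276/37) = 20196/37.
But L3 requires 540 ≠ 20196/37, so the three lines have no common point.

No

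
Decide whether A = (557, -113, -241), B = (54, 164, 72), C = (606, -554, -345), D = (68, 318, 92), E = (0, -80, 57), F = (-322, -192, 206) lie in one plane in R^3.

The plane through A, B, C has normal n = AB × AC = (109225, -36975, 208250) and equation n·P = 14828250.
Checking the remaining points: n·D = 14828250, n·E = 14828250, n·F = 14828250.
All equal 14828250, so all 6 points lie in one plane.

Yes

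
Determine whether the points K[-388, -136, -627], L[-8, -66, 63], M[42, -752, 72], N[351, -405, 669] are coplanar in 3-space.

A normal to the plane through K, L, M is n = KL × KM = (473970, 31080, -264180).
The plane has equation n·P = -22486380. For N: n·N = -22960350.
-22960350 ≠ -22486380, so N is off the plane.

No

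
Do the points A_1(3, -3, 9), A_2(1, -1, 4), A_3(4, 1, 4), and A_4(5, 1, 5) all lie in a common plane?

Yes

A normal to the plane through A_1, A_2, A_3 is n = A_1A_2 × A_1A_3 = (10, -15, -10).
The plane has equation n·P = -15. For A_4: n·A_4 = -15.
Equal, so A_4 lies in the plane and all four are coplanar.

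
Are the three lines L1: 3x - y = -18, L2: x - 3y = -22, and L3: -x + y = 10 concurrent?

Yes

Intersecting L1 and L2: solving the 2×2 system gives (x, y) = (-4, 6).
Substitute into L3: (-1)(-4) + (1)(6) = 10.
This equals 10, so (-4, 6) lies on all three lines and they are concurrent.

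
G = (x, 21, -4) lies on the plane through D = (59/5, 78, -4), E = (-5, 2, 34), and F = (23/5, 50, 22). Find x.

8/5

A normal to the plane is n = DE × DF = (-912, 816/5, -384/5).
G lies in the plane iff n · DG = 0.
This gives (-912)x + (7296/5) = 0, so x = 8/5.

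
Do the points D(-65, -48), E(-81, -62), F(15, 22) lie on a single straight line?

Yes

DE = (-16, -14), DF = (80, 70).
det[DE; DF] = (-16)(70) − (-14)(80) = 0.
The determinant is zero, so the points are collinear.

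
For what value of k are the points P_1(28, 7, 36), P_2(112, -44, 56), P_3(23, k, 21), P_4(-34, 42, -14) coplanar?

The points are coplanar iff P_1P_2 · (P_1P_3 × P_1P_4) = 0.
Expanding, this is linear in k: (-2960)k + (26640) = 0.
So k = 9.

9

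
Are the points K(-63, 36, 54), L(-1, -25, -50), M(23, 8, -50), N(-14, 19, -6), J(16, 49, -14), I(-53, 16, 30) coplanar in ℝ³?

The plane through K, L, M has normal n = KL × KM = (3432, -2496, 3510) and equation n·P = -116532.
Checking the remaining points: n·N = -116532, n·J = -116532, n·I = -116532.
All equal -116532, so all 6 points lie in one plane.

Yes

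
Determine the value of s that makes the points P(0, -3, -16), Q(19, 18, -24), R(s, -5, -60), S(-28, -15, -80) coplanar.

-13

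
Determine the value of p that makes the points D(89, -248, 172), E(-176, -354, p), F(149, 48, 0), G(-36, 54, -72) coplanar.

144

Normal to plane DFG: n = (-20280, 36140, 55120); plane equation n·P = -1287000.
Requiring n·E = -1287000: (55120)p + (-9224280) = -1287000.
So p = 144.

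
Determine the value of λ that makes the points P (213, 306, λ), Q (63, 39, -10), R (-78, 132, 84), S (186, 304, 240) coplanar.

241

The points are coplanar iff PQ · (PR × PS) = 0.
Expanding, this is linear in λ: (48804)λ + (-11761764) = 0.
So λ = 241.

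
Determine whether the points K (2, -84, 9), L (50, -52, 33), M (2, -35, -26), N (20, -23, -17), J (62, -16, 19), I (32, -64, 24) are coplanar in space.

The plane through K, L, M has normal n = KL × KM = (-2296, 1680, 2352) and equation n·P = -124544.
Checking the remaining points: n·N = -124544, n·J = -124544, n·I = -124544.
All equal -124544, so all 6 points lie in one plane.

Yes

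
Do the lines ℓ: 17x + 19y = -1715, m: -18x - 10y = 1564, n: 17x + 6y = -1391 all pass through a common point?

Intersecting ℓ and m: solving the 2×2 system gives (x, y) = (-6283/86, -2141/86).
Substitute into n: (17)(-6283/86) + (6)(-2141/86) = -119657/86.
But n requires -1391 ≠ -119657/86, so the three lines have no common point.

No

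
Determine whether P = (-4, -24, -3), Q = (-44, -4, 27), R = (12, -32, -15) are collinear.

Yes

PQ = (-40, 20, 30), PR = (16, -8, -12).
Each component of PR is -2/5 times the corresponding component of PQ, so PR = -2/5·PQ and the points are collinear.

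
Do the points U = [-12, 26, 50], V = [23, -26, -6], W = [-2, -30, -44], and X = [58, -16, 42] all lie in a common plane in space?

With U as base: UV = (35, -52, -56), UW = (10, -56, -94), UX = (70, -42, -8).
UW × UX = (-3500, -6500, 3500).
UV · (UW × UX) = 19500.
Since 19500 ≠ 0, the four points are not coplanar.

No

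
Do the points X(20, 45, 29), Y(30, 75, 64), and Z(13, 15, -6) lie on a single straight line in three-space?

No

XY = (10, 30, 35), XZ = (-7, -30, -35).
XY × XZ = (0, 105, -90).
The cross product is nonzero, so the points do not lie on one line.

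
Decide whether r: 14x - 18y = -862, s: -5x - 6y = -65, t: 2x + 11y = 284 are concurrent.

The three lines meet at one point iff the augmented coefficient matrix [aᵢ bᵢ cᵢ] has rank < 3, i.e. its determinant vanishes.
Here the determinant is 0.
It vanishes, so the lines are concurrent at (-23, 30).

Yes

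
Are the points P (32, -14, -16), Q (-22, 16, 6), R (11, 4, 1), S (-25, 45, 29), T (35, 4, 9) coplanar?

No

The plane through P, Q, R has normal n = PQ × PR = (114, 456, -342) and equation n·X = 2736.
Checking the remaining points: n·S = 7752, n·T = 2736.
Since n·S = 7752 ≠ 2736, S is off the plane and the points are not all coplanar.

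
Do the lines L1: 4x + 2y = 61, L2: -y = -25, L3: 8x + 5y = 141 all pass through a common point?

The three lines meet at one point iff the augmented coefficient matrix [aᵢ bᵢ cᵢ] has rank < 3, i.e. its determinant vanishes.
Here the determinant is 24.
Nonzero, so no common point exists.

No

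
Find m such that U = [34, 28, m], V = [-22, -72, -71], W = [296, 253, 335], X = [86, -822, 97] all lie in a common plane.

-1

The points are coplanar iff UV · (UW × UX) = 0.
Expanding, this is linear in m: (273600)m + (273600) = 0.
So m = -1.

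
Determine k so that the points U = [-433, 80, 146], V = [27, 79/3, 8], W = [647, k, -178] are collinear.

Collinearity requires UV × UW = 0; each component is linear in k.
The x-component gives (138)k + (6348) = 0, so k = -46.
The remaining components then also vanish.

-46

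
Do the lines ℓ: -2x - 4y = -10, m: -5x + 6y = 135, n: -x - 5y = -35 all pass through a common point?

Yes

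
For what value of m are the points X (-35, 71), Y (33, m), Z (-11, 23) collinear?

The three points are collinear iff det[XY; XZ] = 0.
This determinant is linear in m: (-24)m + (-1560) = 0, so m = -65.

-65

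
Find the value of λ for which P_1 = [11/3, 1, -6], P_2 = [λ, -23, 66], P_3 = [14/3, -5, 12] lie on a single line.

Collinearity requires P_1P_2 × P_1P_3 = 0; each component is linear in λ.
The y-component gives (-18)λ + (138) = 0, so λ = 23/3.
The remaining components then also vanish.

23/3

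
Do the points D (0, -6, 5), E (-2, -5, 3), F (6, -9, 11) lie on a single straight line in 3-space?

DE = (-2, 1, -2), DF = (6, -3, 6).
Each component of DF is -3 times the corresponding component of DE, so DF = -3·DE and the points are collinear.

Yes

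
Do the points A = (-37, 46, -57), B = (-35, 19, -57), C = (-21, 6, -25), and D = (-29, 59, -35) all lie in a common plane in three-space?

The four points are coplanar iff the 3×3 determinant with rows AB, AC, AD is zero.
Rows: (2, -27, 0), (16, -40, 32), (8, 13, 22).
Expanding along the first row: (2)(-1296) − (-27)(96) + (0)(528) = 0.
Zero determinant ⇒ coplanar.

Yes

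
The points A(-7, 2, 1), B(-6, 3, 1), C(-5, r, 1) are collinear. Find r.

Collinearity requires AB × AC = 0; each component is linear in r.
The z-component gives (1)r + (-4) = 0, so r = 4.
The remaining components then also vanish.

4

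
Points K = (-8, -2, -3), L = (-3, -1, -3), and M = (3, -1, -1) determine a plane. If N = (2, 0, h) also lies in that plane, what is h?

-3

The plane through K, L, M has equation 2x − 10y − 6z = 22.
Substituting N: (-6)h + (4) = 22, so h = -3.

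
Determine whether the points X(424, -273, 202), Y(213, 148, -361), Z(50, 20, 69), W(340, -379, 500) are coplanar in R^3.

The four points are coplanar iff the 3×3 determinant with rows XY, XZ, XW is zero.
Rows: (-211, 421, -563), (-374, 293, -133), (-84, -106, 298).
Expanding along the first row: (-211)(73216) − (421)(-122624) + (-563)(64256) = 0.
Zero determinant ⇒ coplanar.

Yes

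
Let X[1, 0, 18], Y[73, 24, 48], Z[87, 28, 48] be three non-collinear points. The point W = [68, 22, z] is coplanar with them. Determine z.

43

The plane through X, Y, Z has equation −120x + 420y − 48z = -984.
Substituting W: (-48)z + (1080) = -984, so z = 43.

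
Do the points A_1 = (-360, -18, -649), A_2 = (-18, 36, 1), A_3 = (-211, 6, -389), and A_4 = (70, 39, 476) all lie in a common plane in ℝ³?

No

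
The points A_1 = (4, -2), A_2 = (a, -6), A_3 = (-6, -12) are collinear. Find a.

0

The three points are collinear iff det[A_1A_2; A_1A_3] = 0.
This determinant is linear in a: (-10)a + (0) = 0, so a = 0.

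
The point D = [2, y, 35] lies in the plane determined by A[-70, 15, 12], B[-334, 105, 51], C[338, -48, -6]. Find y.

The plane through A, B, C has equation 837x + 11160y − 20088z = -132246.
Substituting D: (11160)y + (-701406) = -132246, so y = 51.

51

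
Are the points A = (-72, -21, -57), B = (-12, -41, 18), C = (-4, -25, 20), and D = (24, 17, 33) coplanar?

With A as base: AB = (60, -20, 75), AC = (68, -4, 77), AD = (96, 38, 90).
AC × AD = (-3286, 1272, 2968).
AB · (AC × AD) = 0.
The scalar triple product vanishes, so the four points are coplanar.

Yes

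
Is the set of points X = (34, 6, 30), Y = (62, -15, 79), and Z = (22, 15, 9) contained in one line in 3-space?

XY = (28, -21, 49), XZ = (-12, 9, -21).
XY × XZ = (0, 0, 0).
The cross product vanishes, so the three points are collinear.

Yes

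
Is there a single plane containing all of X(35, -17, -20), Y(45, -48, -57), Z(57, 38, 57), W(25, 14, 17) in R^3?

Yes

The four points are coplanar iff the 3×3 determinant with rows XY, XZ, XW is zero.
Rows: (10, -31, -37), (22, 55, 77), (-10, 31, 37).
Expanding along the first row: (10)(-352) − (-31)(1584) + (-37)(1232) = 0.
Zero determinant ⇒ coplanar.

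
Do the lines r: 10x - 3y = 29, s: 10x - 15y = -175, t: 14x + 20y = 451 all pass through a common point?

No

Intersecting r and s: solving the 2×2 system gives (x, y) = (8, 17).
Substitute into t: (14)(8) + (20)(17) = 452.
But t requires 451 ≠ 452, so the three lines have no common point.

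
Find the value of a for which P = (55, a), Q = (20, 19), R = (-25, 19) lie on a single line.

19

Collinearity: (P − Q) must be parallel to (R − Q) = (-45, 0).
Cross-multiplying the components: (a − 19)·(-45) = (35)·(0).
Solving gives a = 19.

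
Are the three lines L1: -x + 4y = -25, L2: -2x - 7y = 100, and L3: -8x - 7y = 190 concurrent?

Yes

The three lines meet at one point iff the augmented coefficient matrix [aᵢ bᵢ cᵢ] has rank < 3, i.e. its determinant vanishes.
Here the determinant is 0.
It vanishes, so the lines are concurrent at (-15, -10).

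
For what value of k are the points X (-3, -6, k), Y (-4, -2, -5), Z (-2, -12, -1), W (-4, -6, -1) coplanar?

-4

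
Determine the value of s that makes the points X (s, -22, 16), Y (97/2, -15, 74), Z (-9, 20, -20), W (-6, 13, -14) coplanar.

9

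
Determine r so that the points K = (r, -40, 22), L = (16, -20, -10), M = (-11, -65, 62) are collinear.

Collinearity requires KL × KM = 0; each component is linear in r.
The y-component gives (72)r + (-288) = 0, so r = 4.
The remaining components then also vanish.

4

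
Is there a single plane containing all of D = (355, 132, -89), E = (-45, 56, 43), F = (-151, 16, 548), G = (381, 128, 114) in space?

A normal to the plane through D, E, F is n = DE × DF = (-33100, 188008, 7944).
The plane has equation n·P = 12359540. For G: n·G = 12359540.
Equal, so G lies in the plane and all four are coplanar.

Yes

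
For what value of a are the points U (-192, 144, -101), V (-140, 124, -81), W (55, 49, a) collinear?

-6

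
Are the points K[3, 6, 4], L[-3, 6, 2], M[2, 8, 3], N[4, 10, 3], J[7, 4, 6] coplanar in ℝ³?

Yes

The plane through K, L, M has normal n = KL × KM = (4, -4, -12) and equation n·P = -60.
Checking the remaining points: n·N = -60, n·J = -60.
All equal -60, so all 5 points lie in one plane.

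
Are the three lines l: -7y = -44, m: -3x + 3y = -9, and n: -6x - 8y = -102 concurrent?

Lines aᵢx + bᵢy = cᵢ with pairwise distinct directions are concurrent exactly when det[aᵢ bᵢ cᵢ] = 0.
Here the determinant is -84.
Nonzero, so no common point exists.

No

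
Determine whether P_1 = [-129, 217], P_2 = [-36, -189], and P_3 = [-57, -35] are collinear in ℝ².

No

P_1P_2 = (93, -406), P_1P_3 = (72, -252).
Twice the signed area of △P_1P_2P_3 is (93)(-252) − (-406)(72) = 5796.
The area is nonzero, so the three points are not collinear.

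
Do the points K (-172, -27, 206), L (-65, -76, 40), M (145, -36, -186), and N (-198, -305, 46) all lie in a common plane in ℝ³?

No

With K as base: KL = (107, -49, -166), KM = (317, -9, -392), KN = (-26, -278, -160).
KM × KN = (-107536, 60912, -88360).
KL · (KM × KN) = 176720.
Since 176720 ≠ 0, the four points are not coplanar.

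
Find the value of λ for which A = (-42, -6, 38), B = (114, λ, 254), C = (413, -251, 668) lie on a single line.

Direction AC = (455, -245, 630). From the x-coordinate of B, the parameter along the line is τ = (114 − (-42))/455 = 12/35.
Then λ = (-6) + 12/35·(-245) = -90.

-90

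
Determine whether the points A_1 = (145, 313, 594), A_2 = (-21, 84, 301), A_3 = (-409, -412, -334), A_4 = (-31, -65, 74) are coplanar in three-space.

With A_1 as base: A_1A_2 = (-166, -229, -293), A_1A_3 = (-554, -725, -928), A_1A_4 = (-176, -378, -520).
A_1A_3 × A_1A_4 = (26216, -124752, 81812).
A_1A_2 · (A_1A_3 × A_1A_4) = 245436.
Since 245436 ≠ 0, the four points are not coplanar.

No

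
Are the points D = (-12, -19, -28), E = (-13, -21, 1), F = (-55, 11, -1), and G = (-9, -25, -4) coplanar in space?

No

The four points are coplanar iff the 3×3 determinant with rows DE, DF, DG is zero.
Rows: (-1, -2, 29), (-43, 30, 27), (3, -6, 24).
Expanding along the first row: (-1)(882) − (-2)(-1113) + (29)(168) = 1764.
Nonzero ⇒ not coplanar.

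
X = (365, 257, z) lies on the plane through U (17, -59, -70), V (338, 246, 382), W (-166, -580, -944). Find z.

The plane through U, V, W has equation −31078x + 197838y − 111426z = -4400948.
Substituting X: (-111426)z + (39500896) = -4400948, so z = 394.

394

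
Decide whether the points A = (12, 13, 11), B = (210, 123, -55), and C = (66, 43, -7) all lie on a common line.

Yes

AB = (198, 110, -66), AC = (54, 30, -18).
Each component of AC is 3/11 times the corresponding component of AB, so AC = 3/11·AB and the points are collinear.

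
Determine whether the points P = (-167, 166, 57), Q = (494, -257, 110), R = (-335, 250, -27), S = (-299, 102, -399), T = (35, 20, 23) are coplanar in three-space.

Yes

The plane through P, Q, R has normal n = PQ × PR = (31080, 46620, -15540) and equation n·X = 1662780.
Checking the remaining points: n·S = 1662780, n·T = 1662780.
All equal 1662780, so all 5 points lie in one plane.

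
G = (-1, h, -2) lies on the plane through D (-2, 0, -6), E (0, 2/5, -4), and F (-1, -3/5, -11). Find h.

3/5

A normal to the plane is n = DE × DF = (-4/5, 12, -8/5).
G lies in the plane iff n · DG = 0.
This gives (12)h + (-36/5) = 0, so h = 3/5.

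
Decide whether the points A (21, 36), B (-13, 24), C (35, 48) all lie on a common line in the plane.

AB = (-34, -12), AC = (14, 12).
If collinear, AC would be a scalar multiple of AB. But (-34)·(12) ≠ (-12)·(14) (difference -240), so they are not parallel; the points are not collinear.

No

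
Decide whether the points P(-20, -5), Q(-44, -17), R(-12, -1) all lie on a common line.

PQ = (-24, -12), PR = (8, 4).
Checking proportionality: PR = -1/3·PQ, so the vectors are parallel and the points are collinear.

Yes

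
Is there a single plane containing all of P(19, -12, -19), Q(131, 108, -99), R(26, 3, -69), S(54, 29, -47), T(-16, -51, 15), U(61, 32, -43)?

The plane through P, Q, R has normal n = PQ × PR = (-4800, 5040, 840) and equation n·X = -167640.
Checking the remaining points: n·S = -152520, n·T = -167640, n·U = -167640.
Since n·S = -152520 ≠ -167640, S is off the plane and the points are not all coplanar.

No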